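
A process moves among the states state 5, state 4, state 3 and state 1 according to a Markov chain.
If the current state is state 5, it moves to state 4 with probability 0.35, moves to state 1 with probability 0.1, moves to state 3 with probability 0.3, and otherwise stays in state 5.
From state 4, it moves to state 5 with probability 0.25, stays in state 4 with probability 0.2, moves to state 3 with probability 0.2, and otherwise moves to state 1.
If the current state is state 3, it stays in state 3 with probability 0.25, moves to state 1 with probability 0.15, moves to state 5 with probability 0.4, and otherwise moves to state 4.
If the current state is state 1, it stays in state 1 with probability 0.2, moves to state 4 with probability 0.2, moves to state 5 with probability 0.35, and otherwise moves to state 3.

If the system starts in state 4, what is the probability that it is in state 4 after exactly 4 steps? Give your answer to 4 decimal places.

Propagate the distribution vector 4 steps from state 4.
After 0 steps: (0.0000, 1.0000, 0.0000, 0.0000)
After 1 step: (0.2500, 0.2000, 0.2000, 0.3500)
After 2 steps: (0.3150, 0.2375, 0.2525, 0.1950)
After 3 steps: (0.3074, 0.2473, 0.2539, 0.1915)
After 4 steps: (0.3072, 0.2461, 0.2530, 0.1937)
P(in state 4 after 4 steps) = 0.2461

0.2461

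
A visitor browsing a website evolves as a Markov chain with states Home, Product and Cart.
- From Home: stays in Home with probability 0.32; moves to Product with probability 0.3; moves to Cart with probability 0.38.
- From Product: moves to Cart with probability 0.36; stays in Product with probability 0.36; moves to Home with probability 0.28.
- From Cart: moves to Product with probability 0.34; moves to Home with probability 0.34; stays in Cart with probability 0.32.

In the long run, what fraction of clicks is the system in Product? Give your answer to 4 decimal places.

Let the stationary distribution be π with π = πP and π_1 + π_2 + π_3 = 1.
π_1 = 0.32·π_1 + 0.28·π_2 + 0.34·π_3
π_2 = 0.3·π_1 + 0.36·π_2 + 0.34·π_3
Solving with the normalization constraint gives π = (0.3137, 0.3341, 0.3522).
So the stationary probability of Product is 0.3341.

0.3341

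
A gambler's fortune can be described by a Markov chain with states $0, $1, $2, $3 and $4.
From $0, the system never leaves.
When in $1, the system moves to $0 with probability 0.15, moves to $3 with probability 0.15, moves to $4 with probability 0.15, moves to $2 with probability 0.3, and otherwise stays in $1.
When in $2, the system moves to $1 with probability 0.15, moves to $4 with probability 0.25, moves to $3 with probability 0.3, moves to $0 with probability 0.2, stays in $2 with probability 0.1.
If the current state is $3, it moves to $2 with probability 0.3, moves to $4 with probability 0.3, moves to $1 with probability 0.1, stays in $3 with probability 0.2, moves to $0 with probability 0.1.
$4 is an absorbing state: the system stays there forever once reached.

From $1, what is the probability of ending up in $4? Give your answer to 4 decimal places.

0.5727

Let h(s) be the probability of absorption at $4 starting from transient state s. Then h($4) = 1 and h($0) = 0. By first-step analysis:
h($1) = 0.15·0 + 0.25·h($1) + 0.3·h($2) + 0.15·h($3) + 0.15·1
h($2) = 0.2·0 + 0.15·h($1) + 0.1·h($2) + 0.3·h($3) + 0.25·1
h($3) = 0.1·0 + 0.1·h($1) + 0.3·h($2) + 0.2·h($3) + 0.3·1
Solving: h($1) = 0.5727, h($2) = 0.5967, h($3) = 0.6703.
Starting from $1, the probability is 0.5727.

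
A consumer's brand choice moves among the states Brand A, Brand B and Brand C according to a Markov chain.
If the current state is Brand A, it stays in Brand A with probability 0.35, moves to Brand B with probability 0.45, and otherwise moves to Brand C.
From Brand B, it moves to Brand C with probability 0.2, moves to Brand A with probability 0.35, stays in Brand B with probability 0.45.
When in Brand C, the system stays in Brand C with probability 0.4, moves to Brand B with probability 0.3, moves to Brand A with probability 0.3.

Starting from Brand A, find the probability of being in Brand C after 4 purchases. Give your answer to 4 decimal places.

Propagate the distribution vector 4 purchases from Brand A.
After 0 purchases: (1.0000, 0.0000, 0.0000)
After 1 purchase: (0.3500, 0.4500, 0.2000)
After 2 purchases: (0.3400, 0.4200, 0.2400)
After 3 purchases: (0.3380, 0.4140, 0.2480)
After 4 purchases: (0.3376, 0.4128, 0.2496)
P(in Brand C after 4 purchases) = 0.2496

0.2496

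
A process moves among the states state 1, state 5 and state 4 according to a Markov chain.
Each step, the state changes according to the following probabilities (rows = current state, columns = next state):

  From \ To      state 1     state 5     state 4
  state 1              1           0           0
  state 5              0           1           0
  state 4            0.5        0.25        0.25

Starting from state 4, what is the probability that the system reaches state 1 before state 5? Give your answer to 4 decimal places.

0.6667

Let h(s) be the probability of absorption at state 1 starting from transient state s. Then h(state 1) = 1 and h(state 5) = 0. By first-step analysis:
h(state 4) = 0.5·1 + 0.25·0 + 0.25·h(state 4)
Solving: h(state 4) = 0.6667.
Starting from state 4, the probability is 0.6667.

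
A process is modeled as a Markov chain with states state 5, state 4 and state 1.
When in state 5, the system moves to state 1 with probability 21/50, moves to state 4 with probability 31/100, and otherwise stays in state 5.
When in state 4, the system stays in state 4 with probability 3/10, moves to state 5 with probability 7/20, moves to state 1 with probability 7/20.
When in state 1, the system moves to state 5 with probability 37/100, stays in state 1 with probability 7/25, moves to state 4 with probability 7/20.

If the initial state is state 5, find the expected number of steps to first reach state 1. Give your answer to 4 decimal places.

2.5093

Let t(s) be the expected number of steps to first reach state 1 from state s, with t(state 1) = 0. Conditioning on the first step:
t(state 5) = 1 + 0.27·t(state 5) + 0.31·t(state 4)
t(state 4) = 1 + 0.35·t(state 5) + 0.3·t(state 4)
Solving: t(state 5) = 2.5093, t(state 4) = 2.6832.
Expected steps from state 5 to state 1: 2.5093.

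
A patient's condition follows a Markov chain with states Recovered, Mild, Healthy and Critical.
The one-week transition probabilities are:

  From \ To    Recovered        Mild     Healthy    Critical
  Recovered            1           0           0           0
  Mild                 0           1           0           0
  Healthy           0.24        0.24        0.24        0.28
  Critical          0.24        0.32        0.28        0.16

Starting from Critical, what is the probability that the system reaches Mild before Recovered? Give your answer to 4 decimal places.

0.5543

Let h(s) be the probability of absorption at Mild starting from transient state s. Then h(Mild) = 1 and h(Recovered) = 0. By first-step analysis:
h(Healthy) = 0.24·0 + 0.24·1 + 0.24·h(Healthy) + 0.28·h(Critical)
h(Critical) = 0.24·0 + 0.32·1 + 0.28·h(Healthy) + 0.16·h(Critical)
Solving: h(Healthy) = 0.5200, h(Critical) = 0.5543.
Starting from Critical, the probability is 0.5543.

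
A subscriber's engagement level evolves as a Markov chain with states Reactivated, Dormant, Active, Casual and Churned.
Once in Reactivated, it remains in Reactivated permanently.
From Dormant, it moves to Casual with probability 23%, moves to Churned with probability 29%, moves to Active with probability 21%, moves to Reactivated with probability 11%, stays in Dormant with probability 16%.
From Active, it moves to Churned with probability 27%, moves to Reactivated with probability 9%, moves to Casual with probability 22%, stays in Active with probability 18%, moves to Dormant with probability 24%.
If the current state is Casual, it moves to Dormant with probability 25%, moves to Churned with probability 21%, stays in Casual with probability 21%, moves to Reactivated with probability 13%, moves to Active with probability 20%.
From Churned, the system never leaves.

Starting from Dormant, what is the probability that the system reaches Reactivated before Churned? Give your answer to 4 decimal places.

Let h(s) be the probability of absorption at Reactivated starting from transient state s. Then h(Reactivated) = 1 and h(Churned) = 0. By first-step analysis:
h(Dormant) = 0.11·1 + 0.16·h(Dormant) + 0.21·h(Active) + 0.23·h(Casual) + 0.29·0
h(Active) = 0.09·1 + 0.24·h(Dormant) + 0.18·h(Active) + 0.22·h(Casual) + 0.27·0
h(Casual) = 0.13·1 + 0.25·h(Dormant) + 0.2·h(Active) + 0.21·h(Casual) + 0.21·0
Solving: h(Dormant) = 0.2918, h(Active) = 0.2833, h(Casual) = 0.3286.
Starting from Dormant, the probability is 0.2918.

0.2918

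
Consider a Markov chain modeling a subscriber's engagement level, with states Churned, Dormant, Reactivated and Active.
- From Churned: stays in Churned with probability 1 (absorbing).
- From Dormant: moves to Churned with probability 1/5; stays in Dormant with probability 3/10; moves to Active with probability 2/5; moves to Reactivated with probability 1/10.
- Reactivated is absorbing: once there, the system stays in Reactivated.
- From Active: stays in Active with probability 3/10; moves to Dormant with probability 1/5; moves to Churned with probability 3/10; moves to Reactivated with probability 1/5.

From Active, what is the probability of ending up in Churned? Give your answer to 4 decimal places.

0.6098

Let h(s) be the probability of absorption at Churned starting from transient state s. Then h(Churned) = 1 and h(Reactivated) = 0. By first-step analysis:
h(Dormant) = 0.2·1 + 0.3·h(Dormant) + 0.1·0 + 0.4·h(Active)
h(Active) = 0.3·1 + 0.2·h(Dormant) + 0.2·0 + 0.3·h(Active)
Solving: h(Dormant) = 0.6341, h(Active) = 0.6098.
Starting from Active, the probability is 0.6098.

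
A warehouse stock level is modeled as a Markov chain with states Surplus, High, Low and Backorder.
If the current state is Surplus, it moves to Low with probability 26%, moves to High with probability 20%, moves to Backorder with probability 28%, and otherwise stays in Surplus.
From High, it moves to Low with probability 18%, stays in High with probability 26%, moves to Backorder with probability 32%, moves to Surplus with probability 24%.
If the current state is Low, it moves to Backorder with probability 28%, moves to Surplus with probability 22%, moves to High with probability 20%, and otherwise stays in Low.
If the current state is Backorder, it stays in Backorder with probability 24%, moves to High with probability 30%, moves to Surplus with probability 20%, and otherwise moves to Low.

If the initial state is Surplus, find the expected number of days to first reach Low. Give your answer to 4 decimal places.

Let t(s) be the expected number of days to first reach Low from state s, with t(Low) = 0. Conditioning on the first day:
t(Surplus) = 1 + 0.26·t(Surplus) + 0.2·t(High) + 0.28·t(Backorder)
t(High) = 1 + 0.24·t(Surplus) + 0.26·t(High) + 0.32·t(Backorder)
t(Backorder) = 1 + 0.2·t(Surplus) + 0.3·t(High) + 0.24·t(Backorder)
Solving: t(Surplus) = 4.1561, t(High) = 4.5113, t(Backorder) = 4.1903.
Expected days from Surplus to Low: 4.1561.

4.1561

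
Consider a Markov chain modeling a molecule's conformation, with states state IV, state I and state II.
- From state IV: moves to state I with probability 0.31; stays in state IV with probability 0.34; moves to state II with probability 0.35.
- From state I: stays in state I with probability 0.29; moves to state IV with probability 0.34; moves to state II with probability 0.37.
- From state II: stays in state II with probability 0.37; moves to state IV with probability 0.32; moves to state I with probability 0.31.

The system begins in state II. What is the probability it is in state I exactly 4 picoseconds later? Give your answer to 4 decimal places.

0.3039

Propagate the distribution vector 4 picoseconds from state II.
After 0 picoseconds: (0.0000, 0.0000, 1.0000)
After 1 picosecond: (0.3200, 0.3100, 0.3700)
After 2 picoseconds: (0.3326, 0.3038, 0.3636)
After 3 picoseconds: (0.3327, 0.3039, 0.3633)
After 4 picoseconds: (0.3327, 0.3039, 0.3633)
P(in state I after 4 picoseconds) = 0.3039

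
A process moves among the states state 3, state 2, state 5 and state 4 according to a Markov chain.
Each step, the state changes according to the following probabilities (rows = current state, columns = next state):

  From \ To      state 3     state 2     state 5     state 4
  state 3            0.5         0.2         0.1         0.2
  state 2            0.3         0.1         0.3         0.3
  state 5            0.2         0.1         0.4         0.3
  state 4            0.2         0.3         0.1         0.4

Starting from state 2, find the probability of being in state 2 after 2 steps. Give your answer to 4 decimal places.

Propagate the distribution vector 2 steps from state 2.
After 0 steps: (0.0000, 1.0000, 0.0000, 0.0000)
After 1 step: (0.3000, 0.1000, 0.3000, 0.3000)
After 2 steps: (0.3000, 0.1900, 0.2100, 0.3000)
P(in state 2 after 2 steps) = 0.1900

0.1900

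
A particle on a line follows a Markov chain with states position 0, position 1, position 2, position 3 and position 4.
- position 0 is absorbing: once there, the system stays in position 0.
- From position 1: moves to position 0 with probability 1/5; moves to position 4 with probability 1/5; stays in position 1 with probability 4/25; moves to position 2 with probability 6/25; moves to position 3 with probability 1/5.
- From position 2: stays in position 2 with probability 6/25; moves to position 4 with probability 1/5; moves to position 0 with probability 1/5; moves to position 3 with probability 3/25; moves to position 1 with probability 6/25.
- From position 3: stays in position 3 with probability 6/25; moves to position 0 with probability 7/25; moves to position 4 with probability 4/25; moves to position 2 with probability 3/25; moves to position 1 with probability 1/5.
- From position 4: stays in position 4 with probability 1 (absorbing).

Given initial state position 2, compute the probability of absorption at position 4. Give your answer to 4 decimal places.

0.4770

Let h(s) be the probability of absorption at position 4 starting from transient state s. Then h(position 4) = 1 and h(position 0) = 0. By first-step analysis:
h(position 1) = 0.2·0 + 0.16·h(position 1) + 0.24·h(position 2) + 0.2·h(position 3) + 0.2·1
h(position 2) = 0.2·0 + 0.24·h(position 1) + 0.24·h(position 2) + 0.12·h(position 3) + 0.2·1
h(position 3) = 0.28·0 + 0.2·h(position 1) + 0.12·h(position 2) + 0.24·h(position 3) + 0.16·1
Solving: h(position 1) = 0.4720, h(position 2) = 0.4770, h(position 3) = 0.4100.
Starting from position 2, the probability is 0.4770.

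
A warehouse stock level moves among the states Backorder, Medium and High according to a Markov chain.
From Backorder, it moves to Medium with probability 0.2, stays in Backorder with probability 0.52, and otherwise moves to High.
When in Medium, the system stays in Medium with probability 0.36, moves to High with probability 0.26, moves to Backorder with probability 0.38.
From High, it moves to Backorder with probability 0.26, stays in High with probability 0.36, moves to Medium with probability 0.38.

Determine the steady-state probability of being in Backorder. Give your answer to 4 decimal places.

Let the stationary distribution be π with π = πP and π_1 + π_2 + π_3 = 1.
π_1 = 0.52·π_1 + 0.38·π_2 + 0.26·π_3
π_2 = 0.2·π_1 + 0.36·π_2 + 0.38·π_3
Solving with the normalization constraint gives π = (0.4003, 0.3019, 0.2978).
So the stationary probability of Backorder is 0.4003.

0.4003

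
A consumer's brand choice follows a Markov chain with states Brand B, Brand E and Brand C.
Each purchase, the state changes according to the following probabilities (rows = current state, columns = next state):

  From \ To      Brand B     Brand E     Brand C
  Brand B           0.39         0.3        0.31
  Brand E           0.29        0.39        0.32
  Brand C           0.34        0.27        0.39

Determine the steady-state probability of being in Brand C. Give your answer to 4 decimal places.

Let the stationary distribution be π with π = πP and π_1 + π_2 + π_3 = 1.
π_1 = 0.39·π_1 + 0.29·π_2 + 0.34·π_3
π_2 = 0.3·π_1 + 0.39·π_2 + 0.27·π_3
Solving with the normalization constraint gives π = (0.3411, 0.3184, 0.3404).
So the stationary probability of Brand C is 0.3404.

0.3404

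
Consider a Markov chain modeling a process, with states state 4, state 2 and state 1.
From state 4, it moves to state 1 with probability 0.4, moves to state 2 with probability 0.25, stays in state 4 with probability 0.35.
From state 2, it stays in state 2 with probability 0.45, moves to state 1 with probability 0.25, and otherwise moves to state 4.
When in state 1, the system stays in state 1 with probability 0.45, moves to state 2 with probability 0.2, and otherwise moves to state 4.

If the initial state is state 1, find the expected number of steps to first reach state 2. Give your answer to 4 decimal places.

4.5977

Let t(s) be the expected number of steps to first reach state 2 from state s, with t(state 2) = 0. Conditioning on the first step:
t(state 4) = 1 + 0.35·t(state 4) + 0.4·t(state 1)
t(state 1) = 1 + 0.35·t(state 4) + 0.45·t(state 1)
Solving: t(state 4) = 4.3678, t(state 1) = 4.5977.
Expected steps from state 1 to state 2: 4.5977.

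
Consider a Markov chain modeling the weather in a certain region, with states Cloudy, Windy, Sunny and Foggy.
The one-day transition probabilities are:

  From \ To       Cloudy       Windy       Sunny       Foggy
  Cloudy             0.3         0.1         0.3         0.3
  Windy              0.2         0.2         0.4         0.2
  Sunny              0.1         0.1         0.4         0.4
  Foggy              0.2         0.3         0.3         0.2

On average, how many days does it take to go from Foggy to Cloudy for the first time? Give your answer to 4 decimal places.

6.0843

Let t(s) be the expected number of days to first reach Cloudy from state s, with t(Cloudy) = 0. Conditioning on the first day:
t(Windy) = 1 + 0.2·t(Windy) + 0.4·t(Sunny) + 0.2·t(Foggy)
t(Sunny) = 1 + 0.1·t(Windy) + 0.4·t(Sunny) + 0.4·t(Foggy)
t(Foggy) = 1 + 0.3·t(Windy) + 0.3·t(Sunny) + 0.2·t(Foggy)
Solving: t(Windy) = 6.1446, t(Sunny) = 6.7470, t(Foggy) = 6.0843.
Expected days from Foggy to Cloudy: 6.0843.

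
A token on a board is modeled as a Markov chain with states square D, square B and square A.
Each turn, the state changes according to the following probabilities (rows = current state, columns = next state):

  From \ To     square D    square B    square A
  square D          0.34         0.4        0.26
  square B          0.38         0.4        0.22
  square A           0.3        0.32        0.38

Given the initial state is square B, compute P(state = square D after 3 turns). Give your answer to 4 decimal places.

0.3445

Propagate the distribution vector 3 turns from square B.
After 0 turns: (0.0000, 1.0000, 0.0000)
After 1 turn: (0.3800, 0.4000, 0.2200)
After 2 turns: (0.3472, 0.3824, 0.2704)
After 3 turns: (0.3445, 0.3784, 0.2772)
P(in square D after 3 turns) = 0.3445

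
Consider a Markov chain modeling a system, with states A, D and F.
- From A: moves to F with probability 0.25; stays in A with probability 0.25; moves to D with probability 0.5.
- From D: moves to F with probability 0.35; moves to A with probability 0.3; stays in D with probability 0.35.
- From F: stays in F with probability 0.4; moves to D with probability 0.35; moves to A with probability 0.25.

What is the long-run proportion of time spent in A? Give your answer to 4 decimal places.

0.2695

Let the stationary distribution be π with π = πP and π_1 + π_2 + π_3 = 1.
π_1 = 0.25·π_1 + 0.3·π_2 + 0.25·π_3
π_2 = 0.5·π_1 + 0.35·π_2 + 0.35·π_3
Solving with the normalization constraint gives π = (0.2695, 0.3904, 0.3401).
So the stationary probability of A is 0.2695.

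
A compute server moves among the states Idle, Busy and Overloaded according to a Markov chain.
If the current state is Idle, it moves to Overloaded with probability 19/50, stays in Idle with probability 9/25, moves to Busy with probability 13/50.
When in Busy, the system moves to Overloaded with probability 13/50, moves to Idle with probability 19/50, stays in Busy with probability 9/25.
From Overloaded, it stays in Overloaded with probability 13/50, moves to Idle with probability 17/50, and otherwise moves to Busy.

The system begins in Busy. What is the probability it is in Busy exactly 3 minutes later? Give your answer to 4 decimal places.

0.3360

Propagate the distribution vector 3 minutes from Busy.
After 0 minutes: (0.0000, 1.0000, 0.0000)
After 1 minute: (0.3800, 0.3600, 0.2600)
After 2 minutes: (0.3620, 0.3324, 0.3056)
After 3 minutes: (0.3605, 0.3360, 0.3034)
P(in Busy after 3 minutes) = 0.3360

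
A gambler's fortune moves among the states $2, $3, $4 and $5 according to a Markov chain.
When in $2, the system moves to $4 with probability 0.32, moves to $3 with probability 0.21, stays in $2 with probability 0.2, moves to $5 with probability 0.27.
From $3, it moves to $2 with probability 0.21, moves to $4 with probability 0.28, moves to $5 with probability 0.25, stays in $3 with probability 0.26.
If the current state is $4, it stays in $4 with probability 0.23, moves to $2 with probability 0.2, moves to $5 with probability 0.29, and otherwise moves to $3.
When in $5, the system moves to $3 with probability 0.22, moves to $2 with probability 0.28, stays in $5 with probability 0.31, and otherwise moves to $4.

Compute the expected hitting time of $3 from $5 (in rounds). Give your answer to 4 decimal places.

4.3211

Let t(s) be the expected number of rounds to first reach $3 from state s, with t($3) = 0. Conditioning on the first round:
t($2) = 1 + 0.2·t($2) + 0.32·t($4) + 0.27·t($5)
t($4) = 1 + 0.2·t($2) + 0.23·t($4) + 0.29·t($5)
t($5) = 1 + 0.28·t($2) + 0.19·t($4) + 0.31·t($5)
Solving: t($2) = 4.3286, t($4) = 4.0504, t($5) = 4.3211.
Expected rounds from $5 to $3: 4.3211.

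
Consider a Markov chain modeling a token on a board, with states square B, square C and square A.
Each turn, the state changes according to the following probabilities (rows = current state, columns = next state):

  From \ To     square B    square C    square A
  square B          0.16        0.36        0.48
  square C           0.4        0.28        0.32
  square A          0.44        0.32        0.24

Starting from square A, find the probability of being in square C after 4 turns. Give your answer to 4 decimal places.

Propagate the distribution vector 4 turns from square A.
After 0 turns: (0.0000, 0.0000, 1.0000)
After 1 turn: (0.4400, 0.3200, 0.2400)
After 2 turns: (0.3040, 0.3248, 0.3712)
After 3 turns: (0.3419, 0.3192, 0.3389)
After 4 turns: (0.3315, 0.3209, 0.3476)
P(in square C after 4 turns) = 0.3209

0.3209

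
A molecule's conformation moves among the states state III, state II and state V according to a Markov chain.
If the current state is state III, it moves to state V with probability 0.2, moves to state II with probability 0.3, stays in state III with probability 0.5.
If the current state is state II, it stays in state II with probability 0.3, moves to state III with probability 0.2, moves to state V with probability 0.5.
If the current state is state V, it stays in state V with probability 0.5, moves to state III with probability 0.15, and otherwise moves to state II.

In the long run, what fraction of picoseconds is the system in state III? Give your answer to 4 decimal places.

Let the stationary distribution be π with π = πP and π_1 + π_2 + π_3 = 1.
π_1 = 0.5·π_1 + 0.2·π_2 + 0.15·π_3
π_2 = 0.3·π_1 + 0.3·π_2 + 0.35·π_3
Solving with the normalization constraint gives π = (0.2555, 0.3212, 0.4234).
So the stationary probability of state III is 0.2555.

0.2555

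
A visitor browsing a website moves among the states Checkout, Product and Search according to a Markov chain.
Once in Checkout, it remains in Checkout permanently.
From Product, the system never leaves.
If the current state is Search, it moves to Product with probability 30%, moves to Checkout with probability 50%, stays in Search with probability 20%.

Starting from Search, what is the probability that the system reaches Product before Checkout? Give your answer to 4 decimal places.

Let h(s) be the probability of absorption at Product starting from transient state s. Then h(Product) = 1 and h(Checkout) = 0. By first-step analysis:
h(Search) = 0.5·0 + 0.3·1 + 0.2·h(Search)
Solving: h(Search) = 0.3750.
Starting from Search, the probability is 0.3750.

0.3750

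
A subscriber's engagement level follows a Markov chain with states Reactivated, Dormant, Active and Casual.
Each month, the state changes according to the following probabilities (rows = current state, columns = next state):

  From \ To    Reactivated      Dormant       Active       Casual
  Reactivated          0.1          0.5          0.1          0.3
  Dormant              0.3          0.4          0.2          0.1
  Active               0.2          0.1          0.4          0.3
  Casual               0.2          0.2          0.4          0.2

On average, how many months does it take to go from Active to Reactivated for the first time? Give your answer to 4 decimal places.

4.5930

Let t(s) be the expected number of months to first reach Reactivated from state s, with t(Reactivated) = 0. Conditioning on the first month:
t(Dormant) = 1 + 0.4·t(Dormant) + 0.2·t(Active) + 0.1·t(Casual)
t(Active) = 1 + 0.1·t(Dormant) + 0.4·t(Active) + 0.3·t(Casual)
t(Casual) = 1 + 0.2·t(Dormant) + 0.4·t(Active) + 0.2·t(Casual)
Solving: t(Dormant) = 3.9535, t(Active) = 4.5930, t(Casual) = 4.5349.
Expected months from Active to Reactivated: 4.5930.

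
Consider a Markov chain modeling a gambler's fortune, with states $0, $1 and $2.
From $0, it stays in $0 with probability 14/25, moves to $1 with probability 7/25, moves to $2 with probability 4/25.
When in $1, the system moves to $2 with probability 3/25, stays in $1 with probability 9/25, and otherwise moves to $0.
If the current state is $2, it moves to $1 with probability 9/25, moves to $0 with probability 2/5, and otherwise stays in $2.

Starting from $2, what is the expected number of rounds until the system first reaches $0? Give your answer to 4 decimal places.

2.2563

Let t(s) be the expected number of rounds to first reach $0 from state s, with t($0) = 0. Conditioning on the first round:
t($1) = 1 + 0.36·t($1) + 0.12·t($2)
t($2) = 1 + 0.36·t($1) + 0.24·t($2)
Solving: t($1) = 1.9856, t($2) = 2.2563.
Expected rounds from $2 to $0: 2.2563.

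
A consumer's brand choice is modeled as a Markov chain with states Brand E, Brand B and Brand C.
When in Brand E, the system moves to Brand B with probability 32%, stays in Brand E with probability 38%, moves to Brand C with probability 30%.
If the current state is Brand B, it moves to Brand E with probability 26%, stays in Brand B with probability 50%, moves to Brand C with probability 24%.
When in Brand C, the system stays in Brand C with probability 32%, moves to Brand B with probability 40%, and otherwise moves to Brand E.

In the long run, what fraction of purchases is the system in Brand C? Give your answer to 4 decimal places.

Let the stationary distribution be π with π = πP and π_1 + π_2 + π_3 = 1.
π_1 = 0.38·π_1 + 0.26·π_2 + 0.28·π_3
π_2 = 0.32·π_1 + 0.5·π_2 + 0.4·π_3
Solving with the normalization constraint gives π = (0.3018, 0.4176, 0.2806).
So the stationary probability of Brand C is 0.2806.

0.2806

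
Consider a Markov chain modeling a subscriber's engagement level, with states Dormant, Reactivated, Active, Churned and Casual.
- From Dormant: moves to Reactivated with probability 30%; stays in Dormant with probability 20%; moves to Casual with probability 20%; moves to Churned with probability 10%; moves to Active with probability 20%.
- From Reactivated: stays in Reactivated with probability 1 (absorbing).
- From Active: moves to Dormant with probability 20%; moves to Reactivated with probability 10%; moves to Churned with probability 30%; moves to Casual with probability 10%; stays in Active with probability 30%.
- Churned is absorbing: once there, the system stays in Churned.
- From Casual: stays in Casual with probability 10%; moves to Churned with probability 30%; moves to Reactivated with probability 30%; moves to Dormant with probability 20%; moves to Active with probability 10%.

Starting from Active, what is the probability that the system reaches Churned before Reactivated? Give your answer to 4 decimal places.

Let h(s) be the probability of absorption at Churned starting from transient state s. Then h(Churned) = 1 and h(Reactivated) = 0. By first-step analysis:
h(Dormant) = 0.2·h(Dormant) + 0.3·0 + 0.2·h(Active) + 0.1·1 + 0.2·h(Casual)
h(Active) = 0.2·h(Dormant) + 0.1·0 + 0.3·h(Active) + 0.3·1 + 0.1·h(Casual)
h(Casual) = 0.2·h(Dormant) + 0.3·0 + 0.1·h(Active) + 0.3·1 + 0.1·h(Casual)
Solving: h(Dormant) = 0.4009, h(Active) = 0.6132, h(Casual) = 0.4906.
Starting from Active, the probability is 0.6132.

0.6132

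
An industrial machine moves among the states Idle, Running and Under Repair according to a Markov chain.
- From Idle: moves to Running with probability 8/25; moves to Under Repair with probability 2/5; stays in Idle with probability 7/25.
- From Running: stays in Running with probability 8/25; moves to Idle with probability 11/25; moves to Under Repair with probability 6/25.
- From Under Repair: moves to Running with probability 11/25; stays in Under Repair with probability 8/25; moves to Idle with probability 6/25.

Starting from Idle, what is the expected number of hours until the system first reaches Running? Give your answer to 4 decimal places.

Let t(s) be the expected number of hours to first reach Running from state s, with t(Running) = 0. Conditioning on the first hour:
t(Idle) = 1 + 0.28·t(Idle) + 0.4·t(Under Repair)
t(Under Repair) = 1 + 0.24·t(Idle) + 0.32·t(Under Repair)
Solving: t(Idle) = 2.7439, t(Under Repair) = 2.4390.
Expected hours from Idle to Running: 2.7439.

2.7439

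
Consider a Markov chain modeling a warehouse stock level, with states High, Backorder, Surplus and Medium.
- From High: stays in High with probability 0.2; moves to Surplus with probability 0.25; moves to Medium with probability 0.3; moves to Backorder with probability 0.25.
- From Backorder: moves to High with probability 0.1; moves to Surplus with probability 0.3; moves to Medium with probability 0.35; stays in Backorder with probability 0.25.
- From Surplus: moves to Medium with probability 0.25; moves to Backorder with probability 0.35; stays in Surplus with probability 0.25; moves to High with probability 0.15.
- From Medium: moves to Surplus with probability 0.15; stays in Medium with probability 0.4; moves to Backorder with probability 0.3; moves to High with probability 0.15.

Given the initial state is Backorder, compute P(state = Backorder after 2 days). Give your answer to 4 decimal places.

0.2975

Propagate the distribution vector 2 days from Backorder.
After 0 days: (0.0000, 1.0000, 0.0000, 0.0000)
After 1 day: (0.1000, 0.2500, 0.3000, 0.3500)
After 2 days: (0.1425, 0.2975, 0.2275, 0.3325)
P(in Backorder after 2 days) = 0.2975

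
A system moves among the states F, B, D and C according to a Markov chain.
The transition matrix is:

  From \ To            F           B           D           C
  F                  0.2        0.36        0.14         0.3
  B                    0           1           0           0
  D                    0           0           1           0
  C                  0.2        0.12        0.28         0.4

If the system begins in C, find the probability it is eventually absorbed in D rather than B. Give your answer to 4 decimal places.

Let h(s) be the probability of absorption at D starting from transient state s. Then h(D) = 1 and h(B) = 0. By first-step analysis:
h(F) = 0.2·h(F) + 0.36·0 + 0.14·1 + 0.3·h(C)
h(C) = 0.2·h(F) + 0.12·0 + 0.28·1 + 0.4·h(C)
Solving: h(F) = 0.4000, h(C) = 0.6000.
Starting from C, the probability is 0.6000.

0.6000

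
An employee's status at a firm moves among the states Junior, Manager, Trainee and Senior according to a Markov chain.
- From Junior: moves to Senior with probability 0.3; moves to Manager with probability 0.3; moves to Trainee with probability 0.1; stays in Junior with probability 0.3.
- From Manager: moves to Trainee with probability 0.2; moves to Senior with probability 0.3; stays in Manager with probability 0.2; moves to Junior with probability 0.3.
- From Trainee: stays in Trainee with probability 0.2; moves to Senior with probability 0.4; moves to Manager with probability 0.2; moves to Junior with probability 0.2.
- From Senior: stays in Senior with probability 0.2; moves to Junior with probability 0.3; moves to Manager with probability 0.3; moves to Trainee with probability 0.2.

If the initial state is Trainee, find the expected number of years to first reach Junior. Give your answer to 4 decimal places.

3.9286

Let t(s) be the expected number of years to first reach Junior from state s, with t(Junior) = 0. Conditioning on the first year:
t(Manager) = 1 + 0.2·t(Manager) + 0.2·t(Trainee) + 0.3·t(Senior)
t(Trainee) = 1 + 0.2·t(Manager) + 0.2·t(Trainee) + 0.4·t(Senior)
t(Senior) = 1 + 0.3·t(Manager) + 0.2·t(Trainee) + 0.2·t(Senior)
Solving: t(Manager) = 3.5714, t(Trainee) = 3.9286, t(Senior) = 3.5714.
Expected years from Trainee to Junior: 3.9286.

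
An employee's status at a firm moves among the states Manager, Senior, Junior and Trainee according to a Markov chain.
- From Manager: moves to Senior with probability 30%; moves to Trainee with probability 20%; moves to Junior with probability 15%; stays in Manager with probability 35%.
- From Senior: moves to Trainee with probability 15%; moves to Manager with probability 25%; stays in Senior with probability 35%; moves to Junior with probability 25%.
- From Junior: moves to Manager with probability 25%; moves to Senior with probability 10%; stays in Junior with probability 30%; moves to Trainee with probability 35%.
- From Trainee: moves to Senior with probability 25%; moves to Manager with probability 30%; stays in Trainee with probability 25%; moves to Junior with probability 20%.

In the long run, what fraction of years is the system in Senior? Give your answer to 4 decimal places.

Let the stationary distribution be π with π = πP and π_1 + π_2 + π_3 + π_4 = 1.
π_1 = 0.35·π_1 + 0.25·π_2 + 0.25·π_3 + 0.3·π_4
π_2 = 0.3·π_1 + 0.35·π_2 + 0.1·π_3 + 0.25·π_4
π_3 = 0.15·π_1 + 0.25·π_2 + 0.3·π_3 + 0.2·π_4
Solving with the normalization constraint gives π = (0.2907, 0.2572, 0.2204, 0.2318).
So the stationary probability of Senior is 0.2572.

0.2572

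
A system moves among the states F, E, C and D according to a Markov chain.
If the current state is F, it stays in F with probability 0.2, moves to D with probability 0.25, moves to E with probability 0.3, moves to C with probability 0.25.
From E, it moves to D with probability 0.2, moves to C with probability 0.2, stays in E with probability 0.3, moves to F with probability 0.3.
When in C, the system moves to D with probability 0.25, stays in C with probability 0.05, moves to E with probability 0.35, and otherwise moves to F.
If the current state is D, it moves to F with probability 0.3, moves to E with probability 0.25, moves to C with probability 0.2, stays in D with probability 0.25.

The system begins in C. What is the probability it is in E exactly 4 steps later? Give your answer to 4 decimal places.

Propagate the distribution vector 4 steps from C.
After 0 steps: (0.0000, 0.0000, 1.0000, 0.0000)
After 1 step: (0.3500, 0.3500, 0.0500, 0.2500)
After 2 steps: (0.2675, 0.2900, 0.2100, 0.2325)
After 3 steps: (0.2838, 0.2989, 0.1819, 0.2355)
After 4 steps: (0.2807, 0.2973, 0.1869, 0.2351)
P(in E after 4 steps) = 0.2973

0.2973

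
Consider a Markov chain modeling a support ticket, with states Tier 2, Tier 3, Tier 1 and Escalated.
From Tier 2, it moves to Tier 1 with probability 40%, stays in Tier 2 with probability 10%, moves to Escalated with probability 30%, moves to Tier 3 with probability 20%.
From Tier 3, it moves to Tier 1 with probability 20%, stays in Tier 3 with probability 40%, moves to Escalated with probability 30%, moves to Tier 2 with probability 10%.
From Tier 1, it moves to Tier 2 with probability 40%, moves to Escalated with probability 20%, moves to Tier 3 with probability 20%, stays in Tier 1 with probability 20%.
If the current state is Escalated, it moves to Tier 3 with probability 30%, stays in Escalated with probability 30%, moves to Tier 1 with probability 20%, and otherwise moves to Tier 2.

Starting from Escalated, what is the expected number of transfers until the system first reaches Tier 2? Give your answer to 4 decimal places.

Let t(s) be the expected number of transfers to first reach Tier 2 from state s, with t(Tier 2) = 0. Conditioning on the first transfer:
t(Tier 3) = 1 + 0.4·t(Tier 3) + 0.2·t(Tier 1) + 0.3·t(Escalated)
t(Tier 1) = 1 + 0.2·t(Tier 3) + 0.2·t(Tier 1) + 0.2·t(Escalated)
t(Escalated) = 1 + 0.3·t(Tier 3) + 0.2·t(Tier 1) + 0.3·t(Escalated)
Solving: t(Tier 3) = 5.3191, t(Tier 1) = 3.7766, t(Escalated) = 4.7872.
Expected transfers from Escalated to Tier 2: 4.7872.

4.7872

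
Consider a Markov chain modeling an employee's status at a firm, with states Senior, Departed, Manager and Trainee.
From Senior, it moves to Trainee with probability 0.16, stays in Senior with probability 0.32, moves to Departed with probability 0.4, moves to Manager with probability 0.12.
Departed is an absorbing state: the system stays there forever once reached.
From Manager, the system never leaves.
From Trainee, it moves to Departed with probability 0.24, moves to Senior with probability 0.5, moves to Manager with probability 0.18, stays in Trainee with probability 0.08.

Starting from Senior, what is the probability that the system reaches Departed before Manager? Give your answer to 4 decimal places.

0.7449

Let h(s) be the probability of absorption at Departed starting from transient state s. Then h(Departed) = 1 and h(Manager) = 0. By first-step analysis:
h(Senior) = 0.32·h(Senior) + 0.4·1 + 0.12·0 + 0.16·h(Trainee)
h(Trainee) = 0.5·h(Senior) + 0.24·1 + 0.18·0 + 0.08·h(Trainee)
Solving: h(Senior) = 0.7449, h(Trainee) = 0.6657.
Starting from Senior, the probability is 0.7449.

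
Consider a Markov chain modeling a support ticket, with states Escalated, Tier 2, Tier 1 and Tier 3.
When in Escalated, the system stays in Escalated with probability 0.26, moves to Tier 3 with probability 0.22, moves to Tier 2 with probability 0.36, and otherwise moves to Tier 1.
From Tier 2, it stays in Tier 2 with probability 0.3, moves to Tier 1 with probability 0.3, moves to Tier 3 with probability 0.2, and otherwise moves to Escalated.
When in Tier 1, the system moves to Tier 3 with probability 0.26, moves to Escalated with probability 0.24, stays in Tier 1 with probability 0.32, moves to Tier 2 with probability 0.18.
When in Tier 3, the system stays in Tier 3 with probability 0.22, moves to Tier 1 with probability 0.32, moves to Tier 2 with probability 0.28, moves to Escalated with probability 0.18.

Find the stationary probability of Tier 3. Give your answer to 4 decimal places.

Let the stationary distribution be π with π = πP and π_1 + π_2 + π_3 + π_4 = 1.
π_1 = 0.26·π_1 + 0.2·π_2 + 0.24·π_3 + 0.18·π_4
π_2 = 0.36·π_1 + 0.3·π_2 + 0.18·π_3 + 0.28·π_4
π_3 = 0.16·π_1 + 0.3·π_2 + 0.32·π_3 + 0.32·π_4
Solving with the normalization constraint gives π = (0.2199, 0.2752, 0.2793, 0.2257).
So the stationary probability of Tier 3 is 0.2257.

0.2257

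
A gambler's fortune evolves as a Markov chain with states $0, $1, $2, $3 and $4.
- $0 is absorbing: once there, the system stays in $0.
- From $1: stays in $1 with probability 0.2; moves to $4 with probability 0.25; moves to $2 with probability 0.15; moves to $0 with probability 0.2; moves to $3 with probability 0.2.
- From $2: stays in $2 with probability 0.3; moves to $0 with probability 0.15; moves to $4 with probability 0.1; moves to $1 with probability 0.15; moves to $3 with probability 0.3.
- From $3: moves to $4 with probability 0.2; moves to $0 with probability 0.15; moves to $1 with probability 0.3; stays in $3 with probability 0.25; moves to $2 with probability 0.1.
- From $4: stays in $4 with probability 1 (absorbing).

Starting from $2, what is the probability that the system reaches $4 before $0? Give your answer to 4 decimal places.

0.4947

Let h(s) be the probability of absorption at $4 starting from transient state s. Then h($4) = 1 and h($0) = 0. By first-step analysis:
h($1) = 0.2·0 + 0.2·h($1) + 0.15·h($2) + 0.2·h($3) + 0.25·1
h($2) = 0.15·0 + 0.15·h($1) + 0.3·h($2) + 0.3·h($3) + 0.1·1
h($3) = 0.15·0 + 0.3·h($1) + 0.1·h($2) + 0.25·h($3) + 0.2·1
Solving: h($1) = 0.5427, h($2) = 0.4947, h($3) = 0.5497.
Starting from $2, the probability is 0.4947.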